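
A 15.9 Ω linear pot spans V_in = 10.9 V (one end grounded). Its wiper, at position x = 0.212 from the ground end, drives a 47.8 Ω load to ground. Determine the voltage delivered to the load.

Lower segment x·R_p = 3.371 Ω; upper segment (1−x)·R_p = 12.53 Ω.
(x·R_p) ‖ R_L = 3.149 Ω.
V_out = 10.9 × 3.149/(12.53 + 3.149) = 2.189 V.

V_out ≈ 2.19 V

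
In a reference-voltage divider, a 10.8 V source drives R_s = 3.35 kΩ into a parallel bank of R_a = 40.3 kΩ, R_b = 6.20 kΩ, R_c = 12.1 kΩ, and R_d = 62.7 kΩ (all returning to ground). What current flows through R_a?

I ≈ 0.137 mA

Combine the parallel branches: R_p = (1/40.3 + 1/6.20 + 1/12.1 + 1/62.7)⁻¹ = 3.512 kΩ.
Node voltage V_A = V_supply · R_p/(R_s + R_p) = 10.8 × 0.5118 = 5.528 V.
I(R_a) = V_A / R_a = 5.528/40.3 = 0.1372 mA.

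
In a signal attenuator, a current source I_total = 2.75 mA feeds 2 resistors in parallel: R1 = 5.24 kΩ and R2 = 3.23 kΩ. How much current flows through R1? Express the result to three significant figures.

With just two branches, the current splits inversely with resistance.
I(R1) = 2.75 × 3.23/(5.24 + 3.23) = 2.75 × 0.3813 = 1.049 mA.

I ≈ 1.05 mA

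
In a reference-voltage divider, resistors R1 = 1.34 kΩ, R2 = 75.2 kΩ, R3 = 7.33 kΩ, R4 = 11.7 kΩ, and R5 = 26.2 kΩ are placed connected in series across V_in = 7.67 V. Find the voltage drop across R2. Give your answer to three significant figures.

V ≈ 4.74 V

Total series resistance ΣR = 1.34 + 75.2 + 7.33 + 11.7 + 26.2 = 121.8 kΩ.
Voltage divider: V = V_in · (75.20 / 121.8) = 7.67 × 0.6176 = 4.737 V.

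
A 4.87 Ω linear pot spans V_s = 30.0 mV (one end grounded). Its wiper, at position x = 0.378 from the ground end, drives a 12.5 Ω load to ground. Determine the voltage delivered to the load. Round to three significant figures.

The pot divides into 3.029 Ω above the wiper and 1.841 Ω below.
R_L loads the lower segment: effective lower R = 1.605 Ω.
V_out = 30.0 × 1.605/(3.029 + 1.605) = 10.39 mV.

V_out ≈ 10.4 mV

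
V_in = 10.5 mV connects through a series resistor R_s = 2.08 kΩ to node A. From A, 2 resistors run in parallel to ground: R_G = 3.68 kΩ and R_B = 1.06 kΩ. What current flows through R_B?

I ≈ 2.81 µA

Combine the parallel branches: R_p = (1/3.68 + 1/1.06)⁻¹ = 0.8230 kΩ.
V_A by voltage divider: V_A = 10.5 × 0.8230/(2.08 + 0.8230) = 2.977 mV.
I(R_B) = V_A / R_B = 2.977/1.06 = 2.808 µA.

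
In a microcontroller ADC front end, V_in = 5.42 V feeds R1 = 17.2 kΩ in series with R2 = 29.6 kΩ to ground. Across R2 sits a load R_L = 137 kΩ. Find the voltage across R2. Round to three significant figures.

V_out ≈ 3.18 V

First combine the lower leg with the load: R2 ‖ R_L = 24.34 kΩ.
Voltage divider with the loaded lower leg: V_out = 5.42 × 24.34/(17.2 + 24.34) = 5.42 × 0.5860 = 3.176 V.
(Unloaded it would be 3.43 V; the load pulls it down.)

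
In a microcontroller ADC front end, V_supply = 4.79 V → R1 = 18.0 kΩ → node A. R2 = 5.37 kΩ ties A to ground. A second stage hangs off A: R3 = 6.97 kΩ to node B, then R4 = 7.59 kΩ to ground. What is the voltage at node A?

Looking into the second stage from A: R3 + R4 = 14.56 kΩ appears in parallel with R2.
R2 ‖ (R3+R4) = 3.923 kΩ.
V_A = 4.79 × 3.923/(18.0 + 3.923) = 0.8572 V.

V_A ≈ 0.857 V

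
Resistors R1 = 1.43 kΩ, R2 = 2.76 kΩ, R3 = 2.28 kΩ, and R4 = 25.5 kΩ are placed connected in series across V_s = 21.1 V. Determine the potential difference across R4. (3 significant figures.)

V ≈ 16.8 V

Series total: ΣR = 1.43 + 2.76 + 2.28 + 25.5 = 31.97 kΩ.
Voltage divider: V = V_s · (25.50 / 31.97) = 21.1 × 0.7976 = 16.83 V.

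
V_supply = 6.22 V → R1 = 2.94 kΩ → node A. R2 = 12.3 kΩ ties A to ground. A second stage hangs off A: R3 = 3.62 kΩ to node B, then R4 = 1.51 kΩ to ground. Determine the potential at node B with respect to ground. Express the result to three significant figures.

V_B ≈ 1.01 V

Node A sees R2 in parallel with the series input of stage 2, R3 + R4 = 5.130 kΩ.
Effective lower resistance at A: R2 ‖ 5.130 = 3.620 kΩ.
First divider: V_A = V_supply · 3.620/(2.94 + 3.620) = 3.432 V.
Stage 2 is unloaded, so V_B = V_A · R4/(R3+R4) = 3.432 × 1.51/5.130 = 1.010 V.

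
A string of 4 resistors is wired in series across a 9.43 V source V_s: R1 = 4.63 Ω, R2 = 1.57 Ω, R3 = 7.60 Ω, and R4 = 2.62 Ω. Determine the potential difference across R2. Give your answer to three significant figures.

V ≈ 0.902 V

ΣR = 4.63 + 1.57 + 7.60 + 2.62 = 16.42 Ω.
By the voltage-divider rule, V = 9.43 × 1.570/16.42 = 0.9017 V.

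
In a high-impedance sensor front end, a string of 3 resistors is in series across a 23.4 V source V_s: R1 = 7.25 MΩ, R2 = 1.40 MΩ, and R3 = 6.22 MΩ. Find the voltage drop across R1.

Total series resistance ΣR = 7.25 + 1.40 + 6.22 = 14.87 MΩ.
V = V_s · R/ΣR = 23.4 × 0.4876 = 11.41 V.

V ≈ 11.4 V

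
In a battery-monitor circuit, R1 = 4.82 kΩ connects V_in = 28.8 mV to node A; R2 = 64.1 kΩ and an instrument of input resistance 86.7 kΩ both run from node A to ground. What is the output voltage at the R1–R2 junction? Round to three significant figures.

The load sits in parallel with R2, giving an effective lower resistance R2' = R2·R_L/(R2+R_L) = 36.85 kΩ.
Then V_out = V_in · R2'/(R1 + R2') = 28.8 × 36.85/41.67 = 25.47 mV.

V_out ≈ 25.5 mV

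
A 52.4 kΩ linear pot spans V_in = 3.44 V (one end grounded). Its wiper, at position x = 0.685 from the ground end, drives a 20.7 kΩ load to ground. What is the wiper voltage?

Lower segment x·R_p = 35.89 kΩ; upper segment (1−x)·R_p = 16.51 kΩ.
(x·R_p) ‖ R_L = 13.13 kΩ.
Then V_out = V_in · 13.13/(16.51 + 13.13) = 1.524 V.
(Unloaded: V_out = x·V_in = 2.36 V.)

V_out ≈ 1.52 V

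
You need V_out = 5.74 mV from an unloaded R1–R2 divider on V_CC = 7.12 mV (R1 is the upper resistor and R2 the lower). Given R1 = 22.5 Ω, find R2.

V_out/V_CC = R2/(R1+R2) = 0.8062.
So R2 = R1 · V_out/(V_CC − V_out) = 22.5 × 5.74/(7.12 − 5.74) = 22.5 × 4.159 = 93.59 Ω.

R2 ≈ 93.6 Ω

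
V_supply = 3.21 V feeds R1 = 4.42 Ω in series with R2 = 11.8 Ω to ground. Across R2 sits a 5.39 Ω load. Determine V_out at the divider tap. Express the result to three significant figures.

First combine the lower leg with the load: R2 ‖ R_L = 3.700 Ω.
Voltage divider with the loaded lower leg: V_out = 3.21 × 3.700/(4.42 + 3.700) = 3.21 × 0.4557 = 1.463 V.

V_out ≈ 1.46 V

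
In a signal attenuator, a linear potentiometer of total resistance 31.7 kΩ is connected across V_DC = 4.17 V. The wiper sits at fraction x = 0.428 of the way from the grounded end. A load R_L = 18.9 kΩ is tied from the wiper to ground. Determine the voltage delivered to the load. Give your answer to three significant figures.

V_out ≈ 1.27 V

The pot divides into 18.13 kΩ above the wiper and 13.57 kΩ below.
R_L loads the lower segment: effective lower R = 7.898 kΩ.
V_out = 4.17 × 7.898/(18.13 + 7.898) = 1.265 V.
(Unloaded: V_out = x·V_DC = 1.78 V.)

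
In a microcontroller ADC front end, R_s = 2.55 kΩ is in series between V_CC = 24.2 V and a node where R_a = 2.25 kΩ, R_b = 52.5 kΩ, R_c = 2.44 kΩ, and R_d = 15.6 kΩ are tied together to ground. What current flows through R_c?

I ≈ 2.93 mA

Equivalent of the parallel group: R_p = 1.067 kΩ.
V_A = 24.2 × 1.067/3.617 = 7.138 V.
Branch current I = V_A/R_c = 7.138/2.44 = 2.925 mA.
(Check via current divider: I_total = 6.691 mA; share G_k/ΣG = 0.4372 → same result.)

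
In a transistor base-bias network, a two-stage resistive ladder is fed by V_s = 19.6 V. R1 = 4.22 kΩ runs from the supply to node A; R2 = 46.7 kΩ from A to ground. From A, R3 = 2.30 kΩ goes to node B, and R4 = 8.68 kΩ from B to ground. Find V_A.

V_A ≈ 13.3 V

Node A sees R2 in parallel with the series input of stage 2, R3 + R4 = 10.98 kΩ.
Effective lower resistance at A: R2 ‖ 10.98 = 8.890 kΩ.
V_A = 19.6 × 8.890/(4.22 + 8.890) = 13.29 V.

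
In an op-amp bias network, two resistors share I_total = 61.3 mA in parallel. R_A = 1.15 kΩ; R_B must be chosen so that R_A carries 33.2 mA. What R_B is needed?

In a two-way split, I_A/I_total = R_B/(R_A + R_B).
33.2/61.3 = R_B/(R_A + R_B) → R_B = R_A · (0.5416)/(1 − 0.5416) = 1.15 × 1.181 = 1.359 kΩ.

R_B ≈ 1.36 kΩ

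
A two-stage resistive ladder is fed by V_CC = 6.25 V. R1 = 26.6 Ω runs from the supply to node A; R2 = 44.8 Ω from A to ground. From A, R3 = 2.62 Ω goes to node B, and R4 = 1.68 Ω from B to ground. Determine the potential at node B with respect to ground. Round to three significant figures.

Looking into the second stage from A: R3 + R4 = 4.300 Ω appears in parallel with R2.
R2 ‖ (R3+R4) = 3.923 Ω.
V_A = 6.25 × 3.923/(26.6 + 3.923) = 0.8034 V.
V_B = V_A × 0.3907 = 0.3139 V.

V_B ≈ 0.314 V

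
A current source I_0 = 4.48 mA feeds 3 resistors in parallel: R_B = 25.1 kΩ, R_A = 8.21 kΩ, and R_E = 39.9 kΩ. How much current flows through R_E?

Total conductance ΣG = 1/25.1 + 1/8.21 + 1/39.9 = 0.1867 (units of 1/kΩ).
R_E takes the fraction G_k/ΣG = 0.02506/0.1867 = 0.1342, so I = 4.48 × 0.1342 = 0.6014 mA.

I ≈ 0.601 mA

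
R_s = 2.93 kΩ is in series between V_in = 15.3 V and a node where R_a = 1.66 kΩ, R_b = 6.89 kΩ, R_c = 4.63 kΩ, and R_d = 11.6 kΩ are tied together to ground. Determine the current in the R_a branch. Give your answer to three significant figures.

I ≈ 2.26 mA

Parallel bank: R_p = 1/(1/1.66 + 1/6.89 + 1/4.63 + 1/11.6) = 0.9526 kΩ.
V_A by voltage divider: V_A = 15.3 × 0.9526/(2.93 + 0.9526) = 3.754 V.
Branch current I = V_A/R_a = 3.754/1.66 = 2.261 mA.
(Check via current divider: I_total = 3.941 mA; share G_k/ΣG = 0.5739 → same result.)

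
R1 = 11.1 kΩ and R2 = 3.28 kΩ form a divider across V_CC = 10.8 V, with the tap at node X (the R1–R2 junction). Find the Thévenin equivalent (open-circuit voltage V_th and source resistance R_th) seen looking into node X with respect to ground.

V_th ≈ 2.46 V, R_th ≈ 2.53 kΩ

With X open, the divider is unloaded: V_th = 10.8 × 3.28/14.38 = 2.463 V.
Zeroing V_CC shorts the top of R1 to ground, so R_th = R1 ‖ R2 = 2.532 kΩ.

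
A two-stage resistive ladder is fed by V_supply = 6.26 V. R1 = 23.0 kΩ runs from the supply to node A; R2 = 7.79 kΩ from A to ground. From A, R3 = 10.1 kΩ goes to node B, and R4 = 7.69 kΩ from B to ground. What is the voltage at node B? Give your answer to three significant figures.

V_B ≈ 0.516 V

The second stage (R3 + R4 = 17.79 kΩ) loads node A in parallel with R2.
R2 ‖ (R3+R4) = 5.418 kΩ.
So V_A = 6.26 × 0.1906 = 1.193 V.
Then the unloaded second divider: V_B = V_A × R4/(R3+R4) = 1.193 × 0.4323 = 0.5159 V.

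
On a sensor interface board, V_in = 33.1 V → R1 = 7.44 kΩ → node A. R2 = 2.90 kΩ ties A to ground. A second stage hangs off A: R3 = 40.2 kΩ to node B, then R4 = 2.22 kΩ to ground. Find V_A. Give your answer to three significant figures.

V_A ≈ 8.85 V

Node A sees R2 in parallel with the series input of stage 2, R3 + R4 = 42.42 kΩ.
R2 ‖ (R3+R4) = 2.714 kΩ.
So V_A = 33.1 × 0.2673 = 8.848 V.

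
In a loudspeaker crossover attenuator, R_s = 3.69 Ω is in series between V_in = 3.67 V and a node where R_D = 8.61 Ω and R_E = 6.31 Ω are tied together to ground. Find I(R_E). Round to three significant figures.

I ≈ 0.289 A

Parallel bank: R_p = 1/(1/8.61 + 1/6.31) = 3.641 Ω.
Node voltage V_A = V_in · R_p/(R_s + R_p) = 3.67 × 0.4967 = 1.823 V.
I(R_E) = V_A / R_E = 1.823/6.31 = 0.2889 A.
(Check via current divider: I_total = 0.5006 A; share G_k/ΣG = 0.5771 → same result.)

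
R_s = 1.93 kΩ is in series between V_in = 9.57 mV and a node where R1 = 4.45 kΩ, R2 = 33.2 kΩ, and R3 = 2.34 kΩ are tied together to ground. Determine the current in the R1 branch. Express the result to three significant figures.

Combine the parallel branches: R_p = (1/4.45 + 1/33.2 + 1/2.34)⁻¹ = 1.466 kΩ.
V_A = 9.57 × 1.466/3.396 = 4.131 mV.
Branch current I = V_A/R1 = 4.131/4.45 = 0.9283 µA.

I ≈ 0.928 µA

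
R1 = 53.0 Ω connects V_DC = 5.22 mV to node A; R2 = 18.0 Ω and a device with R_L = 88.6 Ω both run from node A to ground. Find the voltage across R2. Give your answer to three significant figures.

V_out ≈ 1.15 mV

The load sits in parallel with R2, giving an effective lower resistance R2' = R2·R_L/(R2+R_L) = 14.96 Ω.
Now apply the divider: V_out = 5.22 × 0.2201 = 1.149 mV.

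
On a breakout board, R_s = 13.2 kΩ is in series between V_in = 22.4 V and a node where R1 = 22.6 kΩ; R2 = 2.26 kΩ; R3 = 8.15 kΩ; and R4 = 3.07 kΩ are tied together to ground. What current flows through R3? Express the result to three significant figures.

I ≈ 0.206 mA

Equivalent of the parallel group: R_p = 1.069 kΩ.
Node voltage V_A = V_in · R_p/(R_s + R_p) = 22.4 × 0.07494 = 1.679 V.
I(R3) = V_A / R3 = 1.679/8.15 = 0.2060 mA.
(Check via current divider: I_total = 1.570 mA; share G_k/ΣG = 0.1312 → same result.)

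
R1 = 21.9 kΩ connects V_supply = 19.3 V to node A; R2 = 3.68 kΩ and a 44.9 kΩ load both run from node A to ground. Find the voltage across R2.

The load sits in parallel with R2, giving an effective lower resistance R2' = R2·R_L/(R2+R_L) = 3.401 kΩ.
Voltage divider with the loaded lower leg: V_out = 19.3 × 3.401/(21.9 + 3.401) = 19.3 × 0.1344 = 2.594 V.

V_out ≈ 2.59 V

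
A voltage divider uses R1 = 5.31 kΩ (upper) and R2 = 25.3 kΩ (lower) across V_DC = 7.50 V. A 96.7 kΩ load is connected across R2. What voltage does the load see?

V_out ≈ 5.93 V

The load sits in parallel with R2, giving an effective lower resistance R2' = R2·R_L/(R2+R_L) = 20.05 kΩ.
Voltage divider with the loaded lower leg: V_out = 7.50 × 20.05/(5.31 + 20.05) = 7.50 × 0.7906 = 5.930 V.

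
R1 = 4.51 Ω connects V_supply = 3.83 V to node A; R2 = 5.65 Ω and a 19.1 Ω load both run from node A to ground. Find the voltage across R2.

The load sits in parallel with R2, giving an effective lower resistance R2' = R2·R_L/(R2+R_L) = 4.360 Ω.
Voltage divider with the loaded lower leg: V_out = 3.83 × 4.360/(4.51 + 4.360) = 3.83 × 0.4916 = 1.883 V.

V_out ≈ 1.88 V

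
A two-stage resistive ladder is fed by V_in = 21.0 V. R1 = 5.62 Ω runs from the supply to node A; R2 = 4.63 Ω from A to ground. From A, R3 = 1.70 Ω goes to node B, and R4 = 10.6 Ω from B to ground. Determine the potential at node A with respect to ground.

Looking into the second stage from A: R3 + R4 = 12.30 Ω appears in parallel with R2.
R2 ‖ (R3+R4) = 3.364 Ω.
So V_A = 21.0 × 0.3744 = 7.863 V.

V_A ≈ 7.86 V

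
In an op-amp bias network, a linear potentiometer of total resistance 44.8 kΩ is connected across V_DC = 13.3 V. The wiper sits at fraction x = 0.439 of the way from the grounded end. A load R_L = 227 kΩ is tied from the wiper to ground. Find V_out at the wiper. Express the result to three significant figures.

V_out ≈ 5.57 V

Lower segment x·R_p = 19.67 kΩ; upper segment (1−x)·R_p = 25.13 kΩ.
(x·R_p) ‖ R_L = 18.10 kΩ.
V_out = 13.3 × 18.10/(25.13 + 18.10) = 5.568 V.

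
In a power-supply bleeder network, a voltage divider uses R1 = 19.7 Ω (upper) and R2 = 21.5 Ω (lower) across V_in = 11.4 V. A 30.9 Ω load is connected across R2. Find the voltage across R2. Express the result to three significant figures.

V_out ≈ 4.46 V

R2 ‖ R_L = (21.5 × 30.9)/(21.5 + 30.9) = 12.68 Ω.
Now apply the divider: V_out = 11.4 × 0.3916 = 4.464 V.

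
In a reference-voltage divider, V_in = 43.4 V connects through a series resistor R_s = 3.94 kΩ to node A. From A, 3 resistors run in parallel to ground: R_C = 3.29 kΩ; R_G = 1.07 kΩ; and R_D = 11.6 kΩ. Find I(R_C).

Equivalent of the parallel group: R_p = 0.7549 kΩ.
Node voltage V_A = V_in · R_p/(R_s + R_p) = 43.4 × 0.1608 = 6.978 V.
Branch current I = V_A/R_C = 6.978/3.29 = 2.121 mA.

I ≈ 2.12 mA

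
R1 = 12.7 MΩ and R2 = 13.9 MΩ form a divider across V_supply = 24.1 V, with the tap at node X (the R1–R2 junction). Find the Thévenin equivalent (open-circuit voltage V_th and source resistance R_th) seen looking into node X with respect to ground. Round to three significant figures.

V_th ≈ 12.6 V, R_th ≈ 6.64 MΩ

Open-circuit (no load on X): V_th = V_supply · R2/(R1 + R2) = 24.1 × 13.9/(12.70 + 13.9) = 12.59 V.
With V_supply suppressed (replaced by a short), R_th = R1 ‖ R2 = (12.70 × 13.9)/(12.70 + 13.9) = 6.636 MΩ.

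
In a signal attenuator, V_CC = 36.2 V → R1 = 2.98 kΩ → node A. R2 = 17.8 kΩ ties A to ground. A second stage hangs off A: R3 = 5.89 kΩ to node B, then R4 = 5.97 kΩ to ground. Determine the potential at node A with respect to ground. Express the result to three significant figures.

V_A ≈ 25.5 V

Looking into the second stage from A: R3 + R4 = 11.86 kΩ appears in parallel with R2.
R2 ‖ (R3+R4) = 7.118 kΩ.
First divider: V_A = V_CC · 7.118/(2.98 + 7.118) = 25.52 V.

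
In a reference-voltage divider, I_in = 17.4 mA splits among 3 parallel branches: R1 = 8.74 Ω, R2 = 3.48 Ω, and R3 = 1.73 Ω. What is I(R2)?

I ≈ 5.10 mA

Conductances: ΣG = 1/8.74 + 1/3.48 + 1/1.73 = 0.9798 (1/Ω).
R2 takes the fraction G_k/ΣG = 0.2874/0.9798 = 0.2933, so I = 17.4 × 0.2933 = 5.103 mA.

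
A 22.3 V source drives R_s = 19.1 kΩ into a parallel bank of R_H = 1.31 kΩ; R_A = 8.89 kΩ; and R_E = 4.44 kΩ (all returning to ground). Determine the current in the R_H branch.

Parallel bank: R_p = 1/(1/1.31 + 1/8.89 + 1/4.44) = 0.9082 kΩ.
V_A = 22.3 × 0.9082/20.01 = 1.012 V.
I(R_H) = V_A / R_H = 1.012/1.31 = 0.7727 mA.
(Check via current divider: I_total = 1.115 mA; share G_k/ΣG = 0.6933 → same result.)

I ≈ 0.773 mA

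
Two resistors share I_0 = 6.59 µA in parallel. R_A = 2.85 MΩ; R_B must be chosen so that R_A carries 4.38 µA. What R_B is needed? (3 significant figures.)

The fraction through R_A equals R_B/(R_A+R_B).
With f = 0.6646, R_B = R_A · f/(1−f) = 2.85 × 1.982 = 5.648 MΩ.

R_B ≈ 5.65 MΩ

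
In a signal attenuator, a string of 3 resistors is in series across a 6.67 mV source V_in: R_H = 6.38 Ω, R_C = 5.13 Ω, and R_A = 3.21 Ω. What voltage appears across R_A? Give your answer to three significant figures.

ΣR = 6.38 + 5.13 + 3.21 = 14.72 Ω.
Voltage divider: V = V_in · (3.210 / 14.72) = 6.67 × 0.2181 = 1.455 mV.

V ≈ 1.45 mV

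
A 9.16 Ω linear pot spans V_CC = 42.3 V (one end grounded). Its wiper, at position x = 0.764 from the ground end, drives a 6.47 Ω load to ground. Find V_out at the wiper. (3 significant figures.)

V_out ≈ 25.7 V

The pot divides into 2.162 Ω above the wiper and 6.998 Ω below.
R_L loads the lower segment: effective lower R = 3.362 Ω.
Then V_out = V_CC · 3.362/(2.162 + 3.362) = 25.75 V.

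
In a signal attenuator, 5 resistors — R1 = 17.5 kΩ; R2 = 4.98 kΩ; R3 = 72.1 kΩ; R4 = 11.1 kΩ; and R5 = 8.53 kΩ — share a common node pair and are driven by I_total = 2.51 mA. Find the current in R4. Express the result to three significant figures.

Total conductance ΣG = 1/17.5 + 1/4.98 + 1/72.1 + 1/11.1 + 1/8.53 = 0.4791 (units of 1/kΩ).
R4 takes the fraction G_k/ΣG = 0.09009/0.4791 = 0.1880, so I = 2.51 × 0.1880 = 0.4719 mA.

I ≈ 0.472 mA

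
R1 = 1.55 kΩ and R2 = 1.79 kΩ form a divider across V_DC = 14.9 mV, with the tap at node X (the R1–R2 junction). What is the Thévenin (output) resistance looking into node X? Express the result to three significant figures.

R_th ≈ 0.831 kΩ

Looking into X with the source shorted: R_th = R1·R2/(R1+R2) = 1.550 × 1.79/3.340 = 0.8307 kΩ.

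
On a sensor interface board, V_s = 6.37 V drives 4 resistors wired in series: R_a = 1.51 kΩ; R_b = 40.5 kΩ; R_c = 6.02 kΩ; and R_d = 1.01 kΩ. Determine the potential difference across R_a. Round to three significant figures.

Series total: ΣR = 1.51 + 40.5 + 6.02 + 1.01 = 49.04 kΩ.
By the voltage-divider rule, V = 6.37 × 1.510/49.04 = 0.1961 V.

V ≈ 0.196 V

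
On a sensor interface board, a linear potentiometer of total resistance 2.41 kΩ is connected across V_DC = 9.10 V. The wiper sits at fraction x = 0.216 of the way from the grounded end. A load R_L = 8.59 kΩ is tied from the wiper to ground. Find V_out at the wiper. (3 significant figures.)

V_out ≈ 1.88 V

Lower segment x·R_p = 0.5206 kΩ; upper segment (1−x)·R_p = 1.889 kΩ.
R_L loads the lower segment: effective lower R = 0.4908 kΩ.
V_out = 9.10 × 0.4908/(1.889 + 0.4908) = 1.876 V.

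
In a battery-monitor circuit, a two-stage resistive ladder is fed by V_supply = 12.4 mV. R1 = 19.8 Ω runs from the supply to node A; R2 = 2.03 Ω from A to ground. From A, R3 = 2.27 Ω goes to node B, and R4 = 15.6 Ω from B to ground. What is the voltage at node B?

Node A sees R2 in parallel with the series input of stage 2, R3 + R4 = 17.87 Ω.
R2 ‖ (R3+R4) = 1.823 Ω.
First divider: V_A = V_supply · 1.823/(19.8 + 1.823) = 1.045 mV.
V_B = V_A × 0.8730 = 0.9126 mV.

V_B ≈ 0.913 mV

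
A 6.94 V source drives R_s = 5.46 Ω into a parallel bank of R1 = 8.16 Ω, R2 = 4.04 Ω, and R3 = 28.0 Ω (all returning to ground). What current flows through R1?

I ≈ 0.264 A

Combine the parallel branches: R_p = (1/8.16 + 1/4.04 + 1/28.0)⁻¹ = 2.464 Ω.
Node voltage V_A = V_s · R_p/(R_s + R_p) = 6.94 × 0.3110 = 2.158 V.
I(R1) = V_A / R1 = 2.158/8.16 = 0.2645 A.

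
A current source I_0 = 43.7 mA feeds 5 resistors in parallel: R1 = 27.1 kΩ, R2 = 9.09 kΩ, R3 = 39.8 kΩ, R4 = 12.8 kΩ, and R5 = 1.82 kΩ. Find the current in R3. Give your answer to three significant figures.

I ≈ 1.37 mA

ΣG = 1/27.1 + 1/9.09 + 1/39.8 + 1/12.8 + 1/1.82 = 0.7996.
Current divider: I(R3) = I_0 · G_k/ΣG = 43.7 × (0.02513/0.7996) = 43.7 × 0.03142 = 1.373 mA.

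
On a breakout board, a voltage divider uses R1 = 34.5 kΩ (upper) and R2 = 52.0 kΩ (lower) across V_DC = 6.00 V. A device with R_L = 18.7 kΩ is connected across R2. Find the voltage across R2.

V_out ≈ 1.71 V

R2 ‖ R_L = (52.0 × 18.7)/(52.0 + 18.7) = 13.75 kΩ.
Now apply the divider: V_out = 6.00 × 0.2850 = 1.710 V.
(Unloaded it would be 3.61 V; the load pulls it down.)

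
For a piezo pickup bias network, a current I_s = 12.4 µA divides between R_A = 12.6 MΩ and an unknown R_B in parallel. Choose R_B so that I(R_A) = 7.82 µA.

In a two-way split, I_A/I_s = R_B/(R_A + R_B).
7.82/12.4 = R_B/(R_A + R_B) → R_B = R_A · (0.6306)/(1 − 0.6306) = 12.6 × 1.707 = 21.51 MΩ.

R_B ≈ 21.5 MΩ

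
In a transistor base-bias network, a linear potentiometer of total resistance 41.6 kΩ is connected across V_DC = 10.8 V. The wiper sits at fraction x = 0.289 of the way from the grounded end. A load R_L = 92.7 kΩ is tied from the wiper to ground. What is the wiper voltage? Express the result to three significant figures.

V_out ≈ 2.86 V

Lower segment x·R_p = 12.02 kΩ; upper segment (1−x)·R_p = 29.58 kΩ.
(x·R_p) ‖ R_L = 10.64 kΩ.
Then V_out = V_DC · 10.64/(29.58 + 10.64) = 2.858 V.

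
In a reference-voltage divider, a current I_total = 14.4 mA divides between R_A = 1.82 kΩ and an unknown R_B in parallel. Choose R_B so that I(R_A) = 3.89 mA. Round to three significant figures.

The fraction through R_A equals R_B/(R_A+R_B).
With f = 0.2701, R_B = R_A · f/(1−f) = 1.82 × 0.3701 = 0.6736 kΩ.

R_B ≈ 0.674 kΩ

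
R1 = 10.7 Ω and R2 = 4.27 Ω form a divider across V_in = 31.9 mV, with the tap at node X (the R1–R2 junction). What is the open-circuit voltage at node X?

V_th ≈ 9.10 mV

With X open, the divider is unloaded: V_th = 31.9 × 4.27/14.97 = 9.099 mV.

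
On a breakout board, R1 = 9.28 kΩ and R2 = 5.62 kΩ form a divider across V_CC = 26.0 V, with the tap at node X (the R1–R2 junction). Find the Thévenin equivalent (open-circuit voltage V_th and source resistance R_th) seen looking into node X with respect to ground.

V_th ≈ 9.81 V, R_th ≈ 3.50 kΩ

V_th is the unloaded tap voltage: V_CC · R2/(R1+R2) = 26.0 × 0.3772 = 9.807 V.
Zeroing V_CC shorts the top of R1 to ground, so R_th = R1 ‖ R2 = 3.500 kΩ.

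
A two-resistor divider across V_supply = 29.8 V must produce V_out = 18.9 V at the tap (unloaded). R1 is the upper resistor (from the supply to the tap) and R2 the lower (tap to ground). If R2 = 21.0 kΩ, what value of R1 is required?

V_out/V_supply = R2/(R1+R2) = 0.6342.
Rearranging, R1 = R2·(1−k)/k = 21.0 × 0.5767 = 12.11 kΩ.

R1 ≈ 12.1 kΩ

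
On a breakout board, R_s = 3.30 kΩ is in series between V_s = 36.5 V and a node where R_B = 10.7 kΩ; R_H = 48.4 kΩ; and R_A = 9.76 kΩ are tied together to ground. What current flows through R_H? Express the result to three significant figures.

I ≈ 0.440 mA

Equivalent of the parallel group: R_p = 4.617 kΩ.
V_A by voltage divider: V_A = 36.5 × 4.617/(3.30 + 4.617) = 21.29 V.
I(R_H) = V_A / R_H = 21.29/48.4 = 0.4398 mA.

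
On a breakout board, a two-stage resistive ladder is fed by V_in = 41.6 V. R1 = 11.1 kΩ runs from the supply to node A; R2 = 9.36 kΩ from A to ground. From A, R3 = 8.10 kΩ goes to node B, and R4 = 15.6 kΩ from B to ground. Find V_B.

The second stage (R3 + R4 = 23.70 kΩ) loads node A in parallel with R2.
R2 ‖ (R3+R4) = 6.710 kΩ.
V_A = 41.6 × 6.710/(11.1 + 6.710) = 15.67 V.
V_B = V_A × 0.6582 = 10.32 V.

V_B ≈ 10.3 V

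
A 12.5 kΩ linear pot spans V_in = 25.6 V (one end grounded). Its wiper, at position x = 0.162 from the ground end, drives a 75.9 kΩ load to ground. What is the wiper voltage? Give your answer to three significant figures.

The pot divides into 10.47 kΩ above the wiper and 2.025 kΩ below.
Lower segment in parallel with the load: 2.025 ‖ 75.9 = 1.972 kΩ.
V_out = 25.6 × 1.972/(10.47 + 1.972) = 4.057 V.
(Unloaded: V_out = x·V_in = 4.15 V.)

V_out ≈ 4.06 V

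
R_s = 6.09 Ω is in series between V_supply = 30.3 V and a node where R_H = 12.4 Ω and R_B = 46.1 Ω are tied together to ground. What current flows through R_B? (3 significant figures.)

Equivalent of the parallel group: R_p = 9.772 Ω.
V_A = 30.3 × 9.772/15.86 = 18.67 V.
I(R_B) = V_A / R_B = 18.67/46.1 = 0.4049 A.

I ≈ 0.405 A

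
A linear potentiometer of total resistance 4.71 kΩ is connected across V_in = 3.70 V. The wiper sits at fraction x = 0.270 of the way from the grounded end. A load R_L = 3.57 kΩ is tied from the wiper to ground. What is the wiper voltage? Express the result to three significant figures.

Split the track: R_lower = x·R_p = 1.272 kΩ, R_upper = (1−x)·R_p = 3.438 kΩ.
(x·R_p) ‖ R_L = 0.9377 kΩ.
Loaded-divider output: V_out = 3.70 × 0.2143 = 0.7928 V.
(Unloaded: V_out = x·V_in = 0.999 V.)

V_out ≈ 0.793 V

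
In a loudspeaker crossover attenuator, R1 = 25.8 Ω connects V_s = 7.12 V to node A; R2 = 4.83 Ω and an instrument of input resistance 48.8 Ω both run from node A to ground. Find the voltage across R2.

The load sits in parallel with R2, giving an effective lower resistance R2' = R2·R_L/(R2+R_L) = 4.395 Ω.
Now apply the divider: V_out = 7.12 × 0.1456 = 1.036 V.

V_out ≈ 1.04 V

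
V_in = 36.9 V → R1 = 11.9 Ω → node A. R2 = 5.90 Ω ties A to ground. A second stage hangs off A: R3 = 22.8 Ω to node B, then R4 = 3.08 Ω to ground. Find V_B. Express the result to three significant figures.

V_B ≈ 1.26 V

The second stage (R3 + R4 = 25.88 Ω) loads node A in parallel with R2.
R2 ‖ (R3+R4) = 4.805 Ω.
V_A = 36.9 × 4.805/(11.9 + 4.805) = 10.61 V.
Stage 2 is unloaded, so V_B = V_A · R4/(R3+R4) = 10.61 × 3.08/25.88 = 1.263 V.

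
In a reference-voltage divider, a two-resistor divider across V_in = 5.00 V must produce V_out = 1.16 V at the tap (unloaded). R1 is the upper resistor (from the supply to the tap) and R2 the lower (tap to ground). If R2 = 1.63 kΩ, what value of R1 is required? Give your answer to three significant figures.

R1 ≈ 5.40 kΩ

V_out/V_in = R2/(R1+R2) = 0.2320.
Rearranging, R1 = R2·(1−k)/k = 1.63 × 3.310 = 5.396 kΩ.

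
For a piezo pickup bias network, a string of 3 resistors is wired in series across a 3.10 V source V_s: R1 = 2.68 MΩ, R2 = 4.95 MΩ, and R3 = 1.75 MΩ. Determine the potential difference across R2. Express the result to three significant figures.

V ≈ 1.64 V

Total series resistance ΣR = 2.68 + 4.95 + 1.75 = 9.380 MΩ.
V = V_s · R/ΣR = 3.10 × 0.5277 = 1.636 V.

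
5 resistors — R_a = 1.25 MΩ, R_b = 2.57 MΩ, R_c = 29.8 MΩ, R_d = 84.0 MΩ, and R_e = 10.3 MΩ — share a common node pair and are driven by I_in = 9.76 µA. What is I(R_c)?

ΣG = 1/1.25 + 1/2.57 + 1/29.8 + 1/84.0 + 1/10.3 = 1.332.
By the current-divider rule, I = I_in · G_k/ΣG = 9.76 × 0.02520 = 0.2459 µA.

I ≈ 0.246 µA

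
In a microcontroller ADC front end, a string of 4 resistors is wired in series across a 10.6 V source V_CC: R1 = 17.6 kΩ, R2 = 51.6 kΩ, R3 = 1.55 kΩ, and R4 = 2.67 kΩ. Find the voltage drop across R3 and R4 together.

V ≈ 0.609 V

Series total: ΣR = 17.6 + 51.6 + 1.55 + 2.67 = 73.42 kΩ.
R_{R3..R4} = 1.55 + 2.67 = 4.220 kΩ.
By the voltage-divider rule, V = 10.6 × 4.220/73.42 = 0.6093 V.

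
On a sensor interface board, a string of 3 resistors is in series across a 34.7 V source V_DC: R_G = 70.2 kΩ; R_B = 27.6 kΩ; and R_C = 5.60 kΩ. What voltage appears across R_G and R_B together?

V ≈ 32.8 V

Total series resistance ΣR = 70.2 + 27.6 + 5.60 = 103.4 kΩ.
R_{R_G..R_B} = 70.2 + 27.6 = 97.80 kΩ.
Voltage divider: V = V_DC · (97.80 / 103.4) = 34.7 × 0.9458 = 32.82 V.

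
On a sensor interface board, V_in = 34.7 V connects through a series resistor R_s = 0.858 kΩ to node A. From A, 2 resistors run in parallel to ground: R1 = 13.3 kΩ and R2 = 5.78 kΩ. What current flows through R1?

I ≈ 2.15 mA

Combine the parallel branches: R_p = (1/13.3 + 1/5.78)⁻¹ = 4.029 kΩ.
V_A by voltage divider: V_A = 34.7 × 4.029/(0.858 + 4.029) = 28.61 V.
Branch current I = V_A/R1 = 28.61/13.3 = 2.151 mA.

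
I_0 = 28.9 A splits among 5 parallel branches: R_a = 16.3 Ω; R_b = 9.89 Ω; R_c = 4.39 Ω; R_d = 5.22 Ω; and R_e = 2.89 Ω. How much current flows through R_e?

Conductances: ΣG = 1/16.3 + 1/9.89 + 1/4.39 + 1/5.22 + 1/2.89 = 0.9278 (1/Ω).
R_e takes the fraction G_k/ΣG = 0.3460/0.9278 = 0.3729, so I = 28.9 × 0.3729 = 10.78 A.

I ≈ 10.8 A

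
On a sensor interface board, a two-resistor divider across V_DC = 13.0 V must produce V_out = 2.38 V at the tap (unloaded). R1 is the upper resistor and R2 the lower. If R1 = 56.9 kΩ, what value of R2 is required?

The divider ratio is R2/(R1+R2) = 2.38/13.0 = 0.1831.
R2 = R1 · 0.1831/(1 − 0.1831) = 12.75 kΩ.

R2 ≈ 12.8 kΩ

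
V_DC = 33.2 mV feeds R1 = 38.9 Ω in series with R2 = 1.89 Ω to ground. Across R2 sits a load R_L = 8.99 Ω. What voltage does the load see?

First combine the lower leg with the load: R2 ‖ R_L = 1.562 Ω.
Voltage divider with the loaded lower leg: V_out = 33.2 × 1.562/(38.9 + 1.562) = 33.2 × 0.03860 = 1.281 mV.
(Unloaded it would be 1.54 mV; the load pulls it down.)

V_out ≈ 1.28 mV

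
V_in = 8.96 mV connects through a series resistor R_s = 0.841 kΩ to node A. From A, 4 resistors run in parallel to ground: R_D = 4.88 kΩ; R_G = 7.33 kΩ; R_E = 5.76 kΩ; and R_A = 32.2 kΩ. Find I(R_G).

I ≈ 0.838 µA

Combine the parallel branches: R_p = (1/4.88 + 1/7.33 + 1/5.76 + 1/32.2)⁻¹ = 1.831 kΩ.
Node voltage V_A = V_in · R_p/(R_s + R_p) = 8.96 × 0.6853 = 6.140 mV.
I(R_G) = V_A / R_G = 6.140/7.33 = 0.8377 µA.
(Check via current divider: I_total = 3.353 µA; share G_k/ΣG = 0.2499 → same result.)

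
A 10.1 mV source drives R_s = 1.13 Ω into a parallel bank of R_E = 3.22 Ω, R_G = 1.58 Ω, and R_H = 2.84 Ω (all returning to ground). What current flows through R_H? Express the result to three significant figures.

I ≈ 1.44 mA

Combine the parallel branches: R_p = (1/3.22 + 1/1.58 + 1/2.84)⁻¹ = 0.7719 Ω.
Node voltage V_A = V_in · R_p/(R_s + R_p) = 10.1 × 0.4058 = 4.099 mV.
I(R_H) = V_A / R_H = 4.099/2.84 = 1.443 mA.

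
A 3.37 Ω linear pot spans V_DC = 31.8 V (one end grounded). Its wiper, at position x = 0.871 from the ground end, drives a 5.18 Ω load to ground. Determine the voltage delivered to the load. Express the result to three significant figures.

Lower segment x·R_p = 2.935 Ω; upper segment (1−x)·R_p = 0.4347 Ω.
Lower segment in parallel with the load: 2.935 ‖ 5.18 = 1.874 Ω.
Loaded-divider output: V_out = 31.8 × 0.8117 = 25.81 V.

V_out ≈ 25.8 V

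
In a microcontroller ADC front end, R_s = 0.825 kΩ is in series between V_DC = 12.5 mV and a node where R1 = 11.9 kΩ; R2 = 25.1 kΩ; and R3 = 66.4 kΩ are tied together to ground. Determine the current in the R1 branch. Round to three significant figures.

Combine the parallel branches: R_p = (1/11.9 + 1/25.1 + 1/66.4)⁻¹ = 7.198 kΩ.
V_A = 12.5 × 7.198/8.023 = 11.21 mV.
I(R1) = V_A / R1 = 11.21/11.9 = 0.9424 µA.

I ≈ 0.942 µA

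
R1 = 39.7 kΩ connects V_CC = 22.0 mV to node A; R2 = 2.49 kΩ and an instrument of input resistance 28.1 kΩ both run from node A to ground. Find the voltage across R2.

The load sits in parallel with R2, giving an effective lower resistance R2' = R2·R_L/(R2+R_L) = 2.287 kΩ.
Voltage divider with the loaded lower leg: V_out = 22.0 × 2.287/(39.7 + 2.287) = 22.0 × 0.05448 = 1.198 mV.
(Unloaded it would be 1.30 mV; the load pulls it down.)

V_out ≈ 1.20 mV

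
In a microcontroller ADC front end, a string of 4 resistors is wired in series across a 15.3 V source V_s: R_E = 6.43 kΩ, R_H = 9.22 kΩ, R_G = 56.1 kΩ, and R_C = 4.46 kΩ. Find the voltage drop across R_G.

V ≈ 11.3 V

ΣR = 6.43 + 9.22 + 56.1 + 4.46 = 76.21 kΩ.
Voltage divider: V = V_s · (56.10 / 76.21) = 15.3 × 0.7361 = 11.26 V.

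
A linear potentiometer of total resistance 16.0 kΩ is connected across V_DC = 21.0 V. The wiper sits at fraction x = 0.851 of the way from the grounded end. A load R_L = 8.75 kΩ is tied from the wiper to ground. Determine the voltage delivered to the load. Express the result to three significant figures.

V_out ≈ 14.5 V

Split the track: R_lower = x·R_p = 13.62 kΩ, R_upper = (1−x)·R_p = 2.384 kΩ.
Lower segment in parallel with the load: 13.62 ‖ 8.75 = 5.327 kΩ.
V_out = 21.0 × 5.327/(2.384 + 5.327) = 14.51 V.
(Unloaded: V_out = x·V_DC = 17.9 V.)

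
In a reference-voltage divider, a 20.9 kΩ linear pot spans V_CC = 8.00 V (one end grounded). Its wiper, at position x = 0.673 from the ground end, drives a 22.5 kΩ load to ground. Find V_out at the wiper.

V_out ≈ 4.47 V

Split the track: R_lower = x·R_p = 14.07 kΩ, R_upper = (1−x)·R_p = 6.834 kΩ.
(x·R_p) ‖ R_L = 8.655 kΩ.
Loaded-divider output: V_out = 8.00 × 0.5588 = 4.470 V.
(Unloaded: V_out = x·V_CC = 5.38 V.)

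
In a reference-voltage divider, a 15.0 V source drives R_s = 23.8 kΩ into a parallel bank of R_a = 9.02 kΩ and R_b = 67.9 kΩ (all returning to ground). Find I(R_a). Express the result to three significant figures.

I ≈ 0.417 mA

Combine the parallel branches: R_p = (1/9.02 + 1/67.9)⁻¹ = 7.962 kΩ.
V_A by voltage divider: V_A = 15.0 × 7.962/(23.8 + 7.962) = 3.760 V.
Branch current I = V_A/R_a = 3.760/9.02 = 0.4169 mA.
(Check via current divider: I_total = 0.4723 mA; share G_k/ΣG = 0.8827 → same result.)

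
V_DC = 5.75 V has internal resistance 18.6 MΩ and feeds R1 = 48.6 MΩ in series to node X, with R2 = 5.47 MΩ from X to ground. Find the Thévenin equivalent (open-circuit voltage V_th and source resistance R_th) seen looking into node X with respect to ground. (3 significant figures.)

V_th ≈ 0.433 V, R_th ≈ 5.06 MΩ

R1' = 18.6 + 48.6 = 67.20 MΩ (source resistance + R1).
V_th is the unloaded tap voltage: V_DC · R2/(R1'+R2) = 5.75 × 0.07527 = 0.4328 V.
Looking into X with the source shorted: R_th = R1'·R2/(R1'+R2) = 67.20 × 5.47/72.67 = 5.058 MΩ.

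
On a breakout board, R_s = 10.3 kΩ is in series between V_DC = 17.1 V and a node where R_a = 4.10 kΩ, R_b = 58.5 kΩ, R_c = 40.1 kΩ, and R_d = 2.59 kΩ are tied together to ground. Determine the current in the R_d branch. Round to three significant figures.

Combine the parallel branches: R_p = (1/4.10 + 1/58.5 + 1/40.1 + 1/2.59)⁻¹ = 1.488 kΩ.
Node voltage V_A = V_DC · R_p/(R_s + R_p) = 17.1 × 0.1262 = 2.159 V.
I(R_d) = V_A / R_d = 2.159/2.59 = 0.8334 mA.
(Equivalently: I_total = 1.451 mA, then current-divider fraction G_k/ΣG = 0.5745.)

I ≈ 0.833 mA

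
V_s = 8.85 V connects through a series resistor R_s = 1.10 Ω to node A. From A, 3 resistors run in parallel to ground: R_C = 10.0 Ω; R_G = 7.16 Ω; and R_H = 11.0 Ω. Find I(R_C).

Equivalent of the parallel group: R_p = 3.025 Ω.
V_A by voltage divider: V_A = 8.85 × 3.025/(1.10 + 3.025) = 6.490 V.
Branch current I = V_A/R_C = 6.490/10.0 = 0.6490 A.
(Equivalently: I_total = 2.145 A, then current-divider fraction G_k/ΣG = 0.3025.)

I ≈ 0.649 A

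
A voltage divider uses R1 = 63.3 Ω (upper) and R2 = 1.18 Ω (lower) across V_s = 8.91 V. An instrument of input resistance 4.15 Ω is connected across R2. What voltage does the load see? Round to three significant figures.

V_out ≈ 0.127 V

The load sits in parallel with R2, giving an effective lower resistance R2' = R2·R_L/(R2+R_L) = 0.9188 Ω.
Now apply the divider: V_out = 8.91 × 0.01431 = 0.1275 V.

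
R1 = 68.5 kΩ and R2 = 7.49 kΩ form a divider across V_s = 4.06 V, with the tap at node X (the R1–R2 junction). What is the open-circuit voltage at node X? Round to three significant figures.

Open-circuit (no load on X): V_th = V_s · R2/(R1 + R2) = 4.06 × 7.49/(68.50 + 7.49) = 0.4002 V.

V_th ≈ 0.400 V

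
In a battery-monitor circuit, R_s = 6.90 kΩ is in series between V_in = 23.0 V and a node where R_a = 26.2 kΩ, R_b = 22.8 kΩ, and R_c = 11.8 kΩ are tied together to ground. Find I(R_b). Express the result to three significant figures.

I ≈ 0.469 mA

Equivalent of the parallel group: R_p = 5.996 kΩ.
V_A by voltage divider: V_A = 23.0 × 5.996/(6.90 + 5.996) = 10.69 V.
Branch current I = V_A/R_b = 10.69/22.8 = 0.4690 mA.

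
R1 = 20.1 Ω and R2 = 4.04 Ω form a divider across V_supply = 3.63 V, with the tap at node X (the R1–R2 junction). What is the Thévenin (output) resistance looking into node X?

Zeroing V_supply shorts the top of R1 to ground, so R_th = R1 ‖ R2 = 3.364 Ω.

R_th ≈ 3.36 Ω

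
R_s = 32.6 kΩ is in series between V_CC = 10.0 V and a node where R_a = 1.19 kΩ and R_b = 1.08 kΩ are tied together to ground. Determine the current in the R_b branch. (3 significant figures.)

I ≈ 0.158 mA

Parallel bank: R_p = 1/(1/1.19 + 1/1.08) = 0.5662 kΩ.
V_A = 10.0 × 0.5662/33.17 = 0.1707 V.
I(R_b) = V_A / R_b = 0.1707/1.08 = 0.1581 mA.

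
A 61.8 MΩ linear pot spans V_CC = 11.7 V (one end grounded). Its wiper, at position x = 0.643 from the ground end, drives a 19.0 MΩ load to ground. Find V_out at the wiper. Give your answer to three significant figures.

V_out ≈ 4.31 V

Lower segment x·R_p = 39.74 MΩ; upper segment (1−x)·R_p = 22.06 MΩ.
R_L loads the lower segment: effective lower R = 12.85 MΩ.
V_out = 11.7 × 12.85/(22.06 + 12.85) = 4.307 V.
(Unloaded: V_out = x·V_CC = 7.52 V.)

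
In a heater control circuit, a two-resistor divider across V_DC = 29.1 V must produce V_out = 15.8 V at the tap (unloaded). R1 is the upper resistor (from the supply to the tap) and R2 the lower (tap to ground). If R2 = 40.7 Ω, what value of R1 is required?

The divider ratio is R2/(R1+R2) = 15.8/29.1 = 0.5430.
R1 = R2·(1/k − 1) = 40.7 × 0.8418 = 34.26 Ω.

R1 ≈ 34.3 Ω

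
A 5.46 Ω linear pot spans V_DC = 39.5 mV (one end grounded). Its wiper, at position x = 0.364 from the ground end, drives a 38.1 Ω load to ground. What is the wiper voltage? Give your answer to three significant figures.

V_out ≈ 13.9 mV

Split the track: R_lower = x·R_p = 1.987 Ω, R_upper = (1−x)·R_p = 3.473 Ω.
Lower segment in parallel with the load: 1.987 ‖ 38.1 = 1.889 Ω.
Then V_out = V_DC · 1.889/(3.473 + 1.889) = 13.92 mV.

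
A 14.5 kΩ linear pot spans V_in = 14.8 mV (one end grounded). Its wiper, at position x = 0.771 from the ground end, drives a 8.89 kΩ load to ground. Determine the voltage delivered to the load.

V_out ≈ 8.86 mV

Split the track: R_lower = x·R_p = 11.18 kΩ, R_upper = (1−x)·R_p = 3.320 kΩ.
R_L loads the lower segment: effective lower R = 4.952 kΩ.
V_out = 14.8 × 4.952/(3.320 + 4.952) = 8.859 mV.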